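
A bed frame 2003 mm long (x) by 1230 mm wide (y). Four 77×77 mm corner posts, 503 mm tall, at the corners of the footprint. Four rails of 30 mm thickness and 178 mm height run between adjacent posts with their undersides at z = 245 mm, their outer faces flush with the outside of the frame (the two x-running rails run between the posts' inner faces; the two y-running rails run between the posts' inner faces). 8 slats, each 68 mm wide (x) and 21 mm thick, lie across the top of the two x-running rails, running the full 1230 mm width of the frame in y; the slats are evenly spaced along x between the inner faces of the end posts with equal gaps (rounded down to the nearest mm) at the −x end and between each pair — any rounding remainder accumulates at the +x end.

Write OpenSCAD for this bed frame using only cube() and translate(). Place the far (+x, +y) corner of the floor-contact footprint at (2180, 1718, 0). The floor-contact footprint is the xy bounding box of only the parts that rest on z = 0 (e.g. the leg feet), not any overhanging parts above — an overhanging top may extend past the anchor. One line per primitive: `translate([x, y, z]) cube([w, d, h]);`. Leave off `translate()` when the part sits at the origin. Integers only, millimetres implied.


// slat z = rail_z + rail_h = 245 + 178 = 423
// slat gap = ⌊(1849 − 8·68) / 9⌋ = 145
translate([177, 488, 0]) cube([77, 77, 503]);
translate([177, 1641, 0]) cube([77, 77, 503]);
translate([2103, 488, 0]) cube([77, 77, 503]);
translate([2103, 1641, 0]) cube([77, 77, 503]);
translate([254, 488, 245]) cube([1849, 30, 178]);
translate([254, 1688, 245]) cube([1849, 30, 178]);
translate([177, 565, 245]) cube([30, 1076, 178]);
translate([2150, 565, 245]) cube([30, 1076, 178]);
translate([399, 488, 423]) cube([68, 1230, 21]);
translate([612, 488, 423]) cube([68, 1230, 21]);
translate([825, 488, 423]) cube([68, 1230, 21]);
translate([1038, 488, 423]) cube([68, 1230, 21]);
translate([1251, 488, 423]) cube([68, 1230, 21]);
translate([1464, 488, 423]) cube([68, 1230, 21]);
translate([1677, 488, 423]) cube([68, 1230, 21]);
translate([1890, 488, 423]) cube([68, 1230, 21]);


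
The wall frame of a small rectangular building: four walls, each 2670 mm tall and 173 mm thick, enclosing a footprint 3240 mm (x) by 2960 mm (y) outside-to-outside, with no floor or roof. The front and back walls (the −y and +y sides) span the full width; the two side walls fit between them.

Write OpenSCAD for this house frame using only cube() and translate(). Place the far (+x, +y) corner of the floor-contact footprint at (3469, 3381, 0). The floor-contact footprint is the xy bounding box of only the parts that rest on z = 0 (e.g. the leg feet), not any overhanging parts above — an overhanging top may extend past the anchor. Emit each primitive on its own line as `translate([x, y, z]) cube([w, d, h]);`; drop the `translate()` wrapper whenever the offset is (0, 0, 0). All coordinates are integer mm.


translate([229, 421, 0]) cube([3240, 173, 2670]);
translate([229, 3208, 0]) cube([3240, 173, 2670]);
translate([229, 594, 0]) cube([173, 2614, 2670]);
translate([3296, 594, 0]) cube([173, 2614, 2670]);


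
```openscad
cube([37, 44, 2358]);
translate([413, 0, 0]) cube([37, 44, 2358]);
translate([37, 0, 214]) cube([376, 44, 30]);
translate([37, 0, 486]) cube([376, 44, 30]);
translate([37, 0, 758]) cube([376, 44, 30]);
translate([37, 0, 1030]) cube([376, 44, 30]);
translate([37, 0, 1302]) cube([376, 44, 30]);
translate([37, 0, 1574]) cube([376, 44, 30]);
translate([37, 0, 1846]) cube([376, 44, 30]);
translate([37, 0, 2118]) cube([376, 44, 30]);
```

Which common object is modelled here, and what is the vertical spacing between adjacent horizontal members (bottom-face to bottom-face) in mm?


A ladder. The rung spacing is 272 mm.

Two tall 37×44 posts with 8 short bars between them — a ladder. Adjacent rungs sit at z = 214 and z = 486, so the spacing is 486 − 214 = 272 mm.


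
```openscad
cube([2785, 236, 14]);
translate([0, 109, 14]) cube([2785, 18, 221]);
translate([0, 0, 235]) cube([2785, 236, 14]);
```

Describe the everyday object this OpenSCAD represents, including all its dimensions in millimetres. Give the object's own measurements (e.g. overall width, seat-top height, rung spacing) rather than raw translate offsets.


An I-beam lying along x, 2785 mm long. Overall section height 249 mm. Two flanges 236 mm wide (y) and 14 mm thick, one on the floor and one at the top; a web 18 mm thick runs between them, centred on the flange width.


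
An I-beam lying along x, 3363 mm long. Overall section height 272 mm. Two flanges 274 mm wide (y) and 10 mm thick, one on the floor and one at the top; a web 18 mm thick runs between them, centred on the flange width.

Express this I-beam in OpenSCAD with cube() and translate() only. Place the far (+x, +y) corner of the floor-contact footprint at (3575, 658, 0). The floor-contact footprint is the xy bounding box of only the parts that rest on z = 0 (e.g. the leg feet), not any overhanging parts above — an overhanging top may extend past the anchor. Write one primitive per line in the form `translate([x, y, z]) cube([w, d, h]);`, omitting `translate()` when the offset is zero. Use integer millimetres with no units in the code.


translate([212, 384, 0]) cube([3363, 274, 10]);
translate([212, 512, 10]) cube([3363, 18, 252]);
translate([212, 384, 262]) cube([3363, 274, 10]);


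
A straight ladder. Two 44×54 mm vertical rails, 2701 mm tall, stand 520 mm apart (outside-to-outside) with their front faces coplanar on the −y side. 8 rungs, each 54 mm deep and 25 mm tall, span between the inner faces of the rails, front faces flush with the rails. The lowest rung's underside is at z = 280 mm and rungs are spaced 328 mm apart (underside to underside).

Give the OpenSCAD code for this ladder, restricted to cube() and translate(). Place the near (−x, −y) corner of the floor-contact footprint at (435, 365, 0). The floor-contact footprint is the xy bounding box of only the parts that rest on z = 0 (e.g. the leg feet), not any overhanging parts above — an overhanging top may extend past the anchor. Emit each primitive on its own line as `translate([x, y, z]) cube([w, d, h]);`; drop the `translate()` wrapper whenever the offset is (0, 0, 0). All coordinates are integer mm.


translate([435, 365, 0]) cube([44, 54, 2701]);
translate([911, 365, 0]) cube([44, 54, 2701]);
translate([479, 365, 280]) cube([432, 54, 25]);
translate([479, 365, 608]) cube([432, 54, 25]);
translate([479, 365, 936]) cube([432, 54, 25]);
translate([479, 365, 1264]) cube([432, 54, 25]);
translate([479, 365, 1592]) cube([432, 54, 25]);
translate([479, 365, 1920]) cube([432, 54, 25]);
translate([479, 365, 2248]) cube([432, 54, 25]);
translate([479, 365, 2576]) cube([432, 54, 25]);


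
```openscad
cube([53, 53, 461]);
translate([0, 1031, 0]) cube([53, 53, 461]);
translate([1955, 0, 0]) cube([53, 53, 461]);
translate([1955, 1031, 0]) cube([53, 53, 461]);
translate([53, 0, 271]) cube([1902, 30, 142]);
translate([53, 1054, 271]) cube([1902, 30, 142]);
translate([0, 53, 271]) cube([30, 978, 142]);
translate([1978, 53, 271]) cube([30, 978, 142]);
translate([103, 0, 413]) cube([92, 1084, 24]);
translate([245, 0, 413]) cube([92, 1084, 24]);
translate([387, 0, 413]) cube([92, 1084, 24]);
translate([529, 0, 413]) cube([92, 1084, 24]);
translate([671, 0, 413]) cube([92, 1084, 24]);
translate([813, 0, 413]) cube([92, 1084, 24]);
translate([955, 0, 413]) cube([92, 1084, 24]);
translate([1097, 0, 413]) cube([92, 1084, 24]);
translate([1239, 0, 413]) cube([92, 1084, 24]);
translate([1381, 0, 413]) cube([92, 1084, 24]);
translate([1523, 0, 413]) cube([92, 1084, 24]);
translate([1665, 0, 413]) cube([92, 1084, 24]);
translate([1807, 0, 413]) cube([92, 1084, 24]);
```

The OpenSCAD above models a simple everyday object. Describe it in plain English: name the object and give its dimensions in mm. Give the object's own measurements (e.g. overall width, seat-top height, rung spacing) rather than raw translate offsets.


A bed frame 2008 mm long (x) by 1084 mm wide (y). Four 53×53 mm corner posts, 461 mm tall, at the corners of the footprint. Four rails of 30 mm thickness and 142 mm height run between adjacent posts with their undersides at z = 271 mm, their outer faces flush with the outside of the frame (the two x-running rails run between the posts' inner faces; the two y-running rails run between the posts' inner faces). 13 slats, each 92 mm wide (x) and 24 mm thick, lie across the top of the two x-running rails, running the full 1084 mm width of the frame in y; along x they sit between the end posts with a 50 mm gap after the −x posts and between neighbouring slats, leaving 56 mm before the +x posts.


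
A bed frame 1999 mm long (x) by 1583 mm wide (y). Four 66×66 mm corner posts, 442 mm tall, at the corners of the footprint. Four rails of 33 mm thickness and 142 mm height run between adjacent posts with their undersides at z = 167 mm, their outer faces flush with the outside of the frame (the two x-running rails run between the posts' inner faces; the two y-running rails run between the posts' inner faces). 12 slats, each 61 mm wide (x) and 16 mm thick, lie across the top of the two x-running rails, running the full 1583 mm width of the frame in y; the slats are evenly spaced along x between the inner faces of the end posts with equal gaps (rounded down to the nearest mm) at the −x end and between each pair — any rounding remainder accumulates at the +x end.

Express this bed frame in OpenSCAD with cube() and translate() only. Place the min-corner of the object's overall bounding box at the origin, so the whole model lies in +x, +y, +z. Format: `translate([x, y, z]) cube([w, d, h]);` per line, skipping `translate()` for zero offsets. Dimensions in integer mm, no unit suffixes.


cube([66, 66, 442]);
translate([0, 1517, 0]) cube([66, 66, 442]);
translate([1933, 0, 0]) cube([66, 66, 442]);
translate([1933, 1517, 0]) cube([66, 66, 442]);
translate([66, 0, 167]) cube([1867, 33, 142]);
translate([66, 1550, 167]) cube([1867, 33, 142]);
translate([0, 66, 167]) cube([33, 1451, 142]);
translate([1966, 66, 167]) cube([33, 1451, 142]);
translate([153, 0, 309]) cube([61, 1583, 16]);
translate([301, 0, 309]) cube([61, 1583, 16]);
translate([449, 0, 309]) cube([61, 1583, 16]);
translate([597, 0, 309]) cube([61, 1583, 16]);
translate([745, 0, 309]) cube([61, 1583, 16]);
translate([893, 0, 309]) cube([61, 1583, 16]);
translate([1041, 0, 309]) cube([61, 1583, 16]);
translate([1189, 0, 309]) cube([61, 1583, 16]);
translate([1337, 0, 309]) cube([61, 1583, 16]);
translate([1485, 0, 309]) cube([61, 1583, 16]);
translate([1633, 0, 309]) cube([61, 1583, 16]);
translate([1781, 0, 309]) cube([61, 1583, 16]);


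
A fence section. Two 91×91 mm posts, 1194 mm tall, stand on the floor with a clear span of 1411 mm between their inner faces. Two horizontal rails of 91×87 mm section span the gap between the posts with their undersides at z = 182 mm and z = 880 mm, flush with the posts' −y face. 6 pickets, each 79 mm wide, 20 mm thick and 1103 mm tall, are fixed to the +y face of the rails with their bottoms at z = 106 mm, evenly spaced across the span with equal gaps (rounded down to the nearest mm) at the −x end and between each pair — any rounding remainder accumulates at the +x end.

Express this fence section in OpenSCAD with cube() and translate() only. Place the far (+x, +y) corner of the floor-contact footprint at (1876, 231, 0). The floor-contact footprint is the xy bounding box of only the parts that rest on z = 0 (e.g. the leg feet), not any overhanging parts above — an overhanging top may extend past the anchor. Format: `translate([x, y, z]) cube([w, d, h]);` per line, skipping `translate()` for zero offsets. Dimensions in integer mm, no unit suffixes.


translate([283, 140, 0]) cube([91, 91, 1194]);
translate([1785, 140, 0]) cube([91, 91, 1194]);
translate([374, 140, 182]) cube([1411, 91, 87]);
translate([374, 140, 880]) cube([1411, 91, 87]);
translate([507, 231, 106]) cube([79, 20, 1103]);
translate([719, 231, 106]) cube([79, 20, 1103]);
translate([931, 231, 106]) cube([79, 20, 1103]);
translate([1143, 231, 106]) cube([79, 20, 1103]);
translate([1355, 231, 106]) cube([79, 20, 1103]);
translate([1567, 231, 106]) cube([79, 20, 1103]);


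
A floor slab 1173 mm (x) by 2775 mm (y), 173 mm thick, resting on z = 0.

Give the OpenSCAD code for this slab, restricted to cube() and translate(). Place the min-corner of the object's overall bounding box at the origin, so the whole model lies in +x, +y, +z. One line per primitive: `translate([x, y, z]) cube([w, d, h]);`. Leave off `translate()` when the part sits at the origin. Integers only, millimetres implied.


cube([1173, 2775, 173]);


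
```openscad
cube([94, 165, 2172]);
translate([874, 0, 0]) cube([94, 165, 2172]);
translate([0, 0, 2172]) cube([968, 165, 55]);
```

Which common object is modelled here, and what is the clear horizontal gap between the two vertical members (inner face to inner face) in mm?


A door frame. The clear opening width is 780 mm.

Two 2172 mm tall posts with a header on top — a door frame. The left jamb is 94 mm wide at x = 0; the right jamb starts at x = 874. The clear opening is 874 − 94 = 780 mm.


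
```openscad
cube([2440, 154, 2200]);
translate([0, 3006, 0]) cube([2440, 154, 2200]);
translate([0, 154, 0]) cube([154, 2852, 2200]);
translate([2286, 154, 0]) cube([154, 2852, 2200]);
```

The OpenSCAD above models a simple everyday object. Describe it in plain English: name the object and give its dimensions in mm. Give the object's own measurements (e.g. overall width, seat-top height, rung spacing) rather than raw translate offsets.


The wall frame of a small rectangular building: four walls, each 2200 mm tall and 154 mm thick, enclosing a footprint 2440 mm (x) by 3160 mm (y) outside-to-outside, with no floor or roof. The front and back walls (the −y and +y sides) span the full width; the two side walls fit between them.


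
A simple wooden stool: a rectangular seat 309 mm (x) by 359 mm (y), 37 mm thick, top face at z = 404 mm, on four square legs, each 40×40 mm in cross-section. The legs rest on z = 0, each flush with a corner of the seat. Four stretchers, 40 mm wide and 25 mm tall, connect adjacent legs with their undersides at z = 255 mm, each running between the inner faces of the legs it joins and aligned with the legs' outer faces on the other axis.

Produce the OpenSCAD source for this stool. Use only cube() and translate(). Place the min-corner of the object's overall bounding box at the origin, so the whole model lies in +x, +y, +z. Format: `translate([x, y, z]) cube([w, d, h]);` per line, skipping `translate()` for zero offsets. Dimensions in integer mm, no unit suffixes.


// leg_h = 404 - 37 = 367
// stretcher span = 309 - 2*40 = 229
translate([0, 0, 367]) cube([309, 359, 37]);
cube([40, 40, 367]);
translate([269, 0, 0]) cube([40, 40, 367]);
translate([0, 319, 0]) cube([40, 40, 367]);
translate([269, 319, 0]) cube([40, 40, 367]);
translate([40, 0, 255]) cube([229, 40, 25]);
translate([40, 319, 255]) cube([229, 40, 25]);
translate([0, 40, 255]) cube([40, 279, 25]);
translate([269, 40, 255]) cube([40, 279, 25]);


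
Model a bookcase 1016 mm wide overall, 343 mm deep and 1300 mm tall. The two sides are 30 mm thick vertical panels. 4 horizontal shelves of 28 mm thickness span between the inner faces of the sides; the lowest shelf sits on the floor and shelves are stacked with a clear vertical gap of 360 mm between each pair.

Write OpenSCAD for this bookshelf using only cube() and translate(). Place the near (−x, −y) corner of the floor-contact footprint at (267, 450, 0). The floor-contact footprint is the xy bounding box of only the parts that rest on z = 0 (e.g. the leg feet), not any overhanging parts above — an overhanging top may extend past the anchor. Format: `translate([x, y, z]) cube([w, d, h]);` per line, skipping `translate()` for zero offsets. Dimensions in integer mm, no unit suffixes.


translate([267, 450, 0]) cube([30, 343, 1300]);
translate([1253, 450, 0]) cube([30, 343, 1300]);
translate([297, 450, 0]) cube([956, 343, 28]);
translate([297, 450, 388]) cube([956, 343, 28]);
translate([297, 450, 776]) cube([956, 343, 28]);
translate([297, 450, 1164]) cube([956, 343, 28]);


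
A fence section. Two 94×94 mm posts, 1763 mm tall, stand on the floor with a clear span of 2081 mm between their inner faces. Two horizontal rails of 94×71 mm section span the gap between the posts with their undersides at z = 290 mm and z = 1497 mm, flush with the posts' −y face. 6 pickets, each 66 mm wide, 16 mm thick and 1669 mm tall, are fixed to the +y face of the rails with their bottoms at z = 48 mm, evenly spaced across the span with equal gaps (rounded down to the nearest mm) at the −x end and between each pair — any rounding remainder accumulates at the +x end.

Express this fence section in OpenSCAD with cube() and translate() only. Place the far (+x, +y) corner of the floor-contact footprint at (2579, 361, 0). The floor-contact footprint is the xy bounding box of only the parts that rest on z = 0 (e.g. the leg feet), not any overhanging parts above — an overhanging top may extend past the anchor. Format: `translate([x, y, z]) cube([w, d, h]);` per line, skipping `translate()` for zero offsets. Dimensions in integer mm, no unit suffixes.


translate([310, 267, 0]) cube([94, 94, 1763]);
translate([2485, 267, 0]) cube([94, 94, 1763]);
translate([404, 267, 290]) cube([2081, 94, 71]);
translate([404, 267, 1497]) cube([2081, 94, 71]);
translate([644, 361, 48]) cube([66, 16, 1669]);
translate([950, 361, 48]) cube([66, 16, 1669]);
translate([1256, 361, 48]) cube([66, 16, 1669]);
translate([1562, 361, 48]) cube([66, 16, 1669]);
translate([1868, 361, 48]) cube([66, 16, 1669]);
translate([2174, 361, 48]) cube([66, 16, 1669]);


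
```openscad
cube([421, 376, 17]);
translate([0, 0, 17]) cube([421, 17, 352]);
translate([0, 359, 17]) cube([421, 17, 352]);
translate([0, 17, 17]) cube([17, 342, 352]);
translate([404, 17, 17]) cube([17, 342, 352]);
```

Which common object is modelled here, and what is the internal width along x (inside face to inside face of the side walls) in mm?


An open box. The internal width is 387 mm.

A 421×376 base slab with four walls standing on it — an open box. The base is 421 mm wide and the walls are 17 mm thick, so the internal width is 421 − 2 × 17 = 387 mm.


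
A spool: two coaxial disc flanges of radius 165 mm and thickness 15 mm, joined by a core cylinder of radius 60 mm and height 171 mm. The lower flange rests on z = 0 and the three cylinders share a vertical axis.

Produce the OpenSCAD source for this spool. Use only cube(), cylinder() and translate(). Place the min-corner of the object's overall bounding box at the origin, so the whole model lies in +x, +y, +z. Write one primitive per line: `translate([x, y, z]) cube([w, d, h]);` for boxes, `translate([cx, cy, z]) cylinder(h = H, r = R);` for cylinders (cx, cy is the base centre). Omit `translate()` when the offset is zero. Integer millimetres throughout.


translate([165, 165, 0]) cylinder(h = 15, r = 165);
translate([165, 165, 15]) cylinder(h = 171, r = 60);
translate([165, 165, 186]) cylinder(h = 15, r = 165);


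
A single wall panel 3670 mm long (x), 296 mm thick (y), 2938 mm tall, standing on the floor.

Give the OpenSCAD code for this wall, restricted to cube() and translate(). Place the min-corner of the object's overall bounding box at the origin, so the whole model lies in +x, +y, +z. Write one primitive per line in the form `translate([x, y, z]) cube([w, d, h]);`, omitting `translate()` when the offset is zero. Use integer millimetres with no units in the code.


cube([3670, 296, 2938]);


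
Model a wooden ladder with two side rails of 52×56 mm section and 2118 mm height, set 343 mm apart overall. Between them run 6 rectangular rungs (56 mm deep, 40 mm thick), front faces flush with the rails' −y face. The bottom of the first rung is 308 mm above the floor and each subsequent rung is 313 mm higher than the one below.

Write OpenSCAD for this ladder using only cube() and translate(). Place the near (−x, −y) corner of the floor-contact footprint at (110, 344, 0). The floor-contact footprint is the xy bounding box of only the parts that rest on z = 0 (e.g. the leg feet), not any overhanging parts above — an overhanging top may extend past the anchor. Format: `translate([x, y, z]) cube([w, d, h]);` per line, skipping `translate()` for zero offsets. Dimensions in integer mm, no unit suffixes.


translate([110, 344, 0]) cube([52, 56, 2118]);
translate([401, 344, 0]) cube([52, 56, 2118]);
translate([162, 344, 308]) cube([239, 56, 40]);
translate([162, 344, 621]) cube([239, 56, 40]);
translate([162, 344, 934]) cube([239, 56, 40]);
translate([162, 344, 1247]) cube([239, 56, 40]);
translate([162, 344, 1560]) cube([239, 56, 40]);
translate([162, 344, 1873]) cube([239, 56, 40]);


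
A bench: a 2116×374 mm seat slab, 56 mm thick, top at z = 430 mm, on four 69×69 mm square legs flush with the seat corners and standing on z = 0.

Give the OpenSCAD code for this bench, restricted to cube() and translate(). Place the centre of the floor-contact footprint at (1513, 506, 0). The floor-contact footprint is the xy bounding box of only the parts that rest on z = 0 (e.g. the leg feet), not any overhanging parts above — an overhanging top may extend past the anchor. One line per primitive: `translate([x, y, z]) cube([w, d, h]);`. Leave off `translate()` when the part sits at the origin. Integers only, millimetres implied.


translate([455, 319, 374]) cube([2116, 374, 56]);
translate([455, 319, 0]) cube([69, 69, 374]);
translate([455, 624, 0]) cube([69, 69, 374]);
translate([2502, 319, 0]) cube([69, 69, 374]);
translate([2502, 624, 0]) cube([69, 69, 374]);


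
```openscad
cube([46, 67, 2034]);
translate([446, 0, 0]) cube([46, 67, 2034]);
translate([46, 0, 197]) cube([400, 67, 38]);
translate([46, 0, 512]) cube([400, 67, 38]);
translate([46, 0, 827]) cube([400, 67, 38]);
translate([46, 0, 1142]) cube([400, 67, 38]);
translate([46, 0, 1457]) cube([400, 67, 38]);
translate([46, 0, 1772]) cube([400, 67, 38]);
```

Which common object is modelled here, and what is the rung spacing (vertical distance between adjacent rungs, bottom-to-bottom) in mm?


A ladder. The rung spacing is 315 mm.

Two tall 46×67 posts with 6 short bars between them — a ladder. Adjacent rungs sit at z = 197 and z = 512, so the spacing is 512 − 197 = 315 mm.


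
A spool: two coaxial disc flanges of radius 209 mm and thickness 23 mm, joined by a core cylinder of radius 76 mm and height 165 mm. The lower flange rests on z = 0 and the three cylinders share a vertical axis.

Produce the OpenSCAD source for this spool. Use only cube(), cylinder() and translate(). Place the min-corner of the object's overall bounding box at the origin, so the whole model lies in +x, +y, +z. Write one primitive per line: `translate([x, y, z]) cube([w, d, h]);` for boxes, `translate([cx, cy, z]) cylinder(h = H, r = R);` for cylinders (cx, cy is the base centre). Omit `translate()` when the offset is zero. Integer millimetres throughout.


translate([209, 209, 0]) cylinder(h = 23, r = 209);
translate([209, 209, 23]) cylinder(h = 165, r = 76);
translate([209, 209, 188]) cylinder(h = 23, r = 209);


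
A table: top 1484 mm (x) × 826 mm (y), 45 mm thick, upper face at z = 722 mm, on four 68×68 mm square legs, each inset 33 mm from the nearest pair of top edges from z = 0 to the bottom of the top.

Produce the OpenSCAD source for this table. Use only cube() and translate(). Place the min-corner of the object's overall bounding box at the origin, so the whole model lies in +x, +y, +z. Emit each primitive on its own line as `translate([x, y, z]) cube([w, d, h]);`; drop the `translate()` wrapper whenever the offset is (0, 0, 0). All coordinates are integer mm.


// leg_h = 722 - 45 = 677
translate([0, 0, 677]) cube([1484, 826, 45]);
translate([33, 33, 0]) cube([68, 68, 677]);
translate([1383, 33, 0]) cube([68, 68, 677]);
translate([33, 725, 0]) cube([68, 68, 677]);
translate([1383, 725, 0]) cube([68, 68, 677]);


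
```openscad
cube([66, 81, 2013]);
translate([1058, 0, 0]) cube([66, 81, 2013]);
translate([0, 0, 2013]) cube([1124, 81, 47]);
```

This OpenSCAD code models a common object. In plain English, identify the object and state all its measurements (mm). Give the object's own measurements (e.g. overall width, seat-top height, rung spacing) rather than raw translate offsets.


A door frame. The clear opening is 992 mm wide and 2013 mm high. Two 66 mm wide jambs, 81 mm deep, stand either side of the opening from the floor to the top of the opening. A 47 mm thick head sits across the top of both jambs, spanning the full outside width of the frame.


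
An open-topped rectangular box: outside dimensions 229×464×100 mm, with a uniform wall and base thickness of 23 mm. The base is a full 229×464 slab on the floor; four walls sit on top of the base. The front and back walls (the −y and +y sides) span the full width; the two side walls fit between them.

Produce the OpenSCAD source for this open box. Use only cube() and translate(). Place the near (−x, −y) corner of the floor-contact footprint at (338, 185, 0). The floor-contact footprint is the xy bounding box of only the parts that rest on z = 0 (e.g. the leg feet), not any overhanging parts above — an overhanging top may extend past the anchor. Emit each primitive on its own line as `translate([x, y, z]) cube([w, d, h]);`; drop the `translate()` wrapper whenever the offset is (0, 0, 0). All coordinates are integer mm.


translate([338, 185, 0]) cube([229, 464, 23]);
translate([338, 185, 23]) cube([229, 23, 77]);
translate([338, 626, 23]) cube([229, 23, 77]);
translate([338, 208, 23]) cube([23, 418, 77]);
translate([544, 208, 23]) cube([23, 418, 77]);


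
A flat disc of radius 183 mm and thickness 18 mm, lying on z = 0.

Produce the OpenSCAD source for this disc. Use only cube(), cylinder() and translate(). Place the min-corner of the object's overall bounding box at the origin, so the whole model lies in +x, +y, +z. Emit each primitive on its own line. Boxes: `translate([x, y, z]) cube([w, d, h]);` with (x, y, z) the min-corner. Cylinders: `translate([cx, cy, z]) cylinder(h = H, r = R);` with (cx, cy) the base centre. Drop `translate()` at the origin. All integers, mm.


translate([183, 183, 0]) cylinder(h = 18, r = 183);


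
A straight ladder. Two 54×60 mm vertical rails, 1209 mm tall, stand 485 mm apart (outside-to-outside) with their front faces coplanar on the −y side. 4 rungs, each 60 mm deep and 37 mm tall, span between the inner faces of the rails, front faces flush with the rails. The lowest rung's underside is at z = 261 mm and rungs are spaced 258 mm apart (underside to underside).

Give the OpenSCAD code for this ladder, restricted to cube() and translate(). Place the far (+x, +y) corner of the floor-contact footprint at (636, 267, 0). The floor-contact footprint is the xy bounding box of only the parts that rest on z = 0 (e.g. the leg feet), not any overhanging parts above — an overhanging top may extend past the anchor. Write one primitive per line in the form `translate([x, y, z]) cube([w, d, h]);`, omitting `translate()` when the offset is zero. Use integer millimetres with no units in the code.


translate([151, 207, 0]) cube([54, 60, 1209]);
translate([582, 207, 0]) cube([54, 60, 1209]);
translate([205, 207, 261]) cube([377, 60, 37]);
translate([205, 207, 519]) cube([377, 60, 37]);
translate([205, 207, 777]) cube([377, 60, 37]);
translate([205, 207, 1035]) cube([377, 60, 37]);


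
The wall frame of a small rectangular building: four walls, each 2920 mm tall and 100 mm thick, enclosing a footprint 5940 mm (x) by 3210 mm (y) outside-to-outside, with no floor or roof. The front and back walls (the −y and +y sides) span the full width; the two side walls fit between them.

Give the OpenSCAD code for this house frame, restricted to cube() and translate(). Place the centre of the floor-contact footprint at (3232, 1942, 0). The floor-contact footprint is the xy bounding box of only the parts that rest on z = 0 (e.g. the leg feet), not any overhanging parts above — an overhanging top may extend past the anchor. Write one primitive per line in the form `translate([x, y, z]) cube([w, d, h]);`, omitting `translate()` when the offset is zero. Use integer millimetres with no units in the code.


translate([262, 337, 0]) cube([5940, 100, 2920]);
translate([262, 3447, 0]) cube([5940, 100, 2920]);
translate([262, 437, 0]) cube([100, 3010, 2920]);
translate([6102, 437, 0]) cube([100, 3010, 2920]);


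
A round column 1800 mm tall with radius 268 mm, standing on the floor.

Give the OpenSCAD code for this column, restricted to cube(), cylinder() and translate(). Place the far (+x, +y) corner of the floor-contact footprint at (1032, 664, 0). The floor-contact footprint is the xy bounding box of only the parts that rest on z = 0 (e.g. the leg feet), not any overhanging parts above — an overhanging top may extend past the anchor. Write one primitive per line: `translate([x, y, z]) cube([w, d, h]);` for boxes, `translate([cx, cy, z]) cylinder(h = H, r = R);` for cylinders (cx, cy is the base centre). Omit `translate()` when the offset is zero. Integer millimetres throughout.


translate([764, 396, 0]) cylinder(h = 1800, r = 268);


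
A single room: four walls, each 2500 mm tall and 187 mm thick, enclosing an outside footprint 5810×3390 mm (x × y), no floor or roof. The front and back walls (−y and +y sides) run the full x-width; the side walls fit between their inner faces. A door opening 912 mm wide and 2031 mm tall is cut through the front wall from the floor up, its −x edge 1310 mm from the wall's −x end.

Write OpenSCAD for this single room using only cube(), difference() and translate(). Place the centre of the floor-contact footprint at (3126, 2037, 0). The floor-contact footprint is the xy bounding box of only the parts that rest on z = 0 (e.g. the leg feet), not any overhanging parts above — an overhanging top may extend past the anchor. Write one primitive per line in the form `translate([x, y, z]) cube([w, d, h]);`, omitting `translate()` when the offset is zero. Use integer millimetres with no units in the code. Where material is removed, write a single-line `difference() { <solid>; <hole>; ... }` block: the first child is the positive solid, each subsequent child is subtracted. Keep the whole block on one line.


difference() { translate([221, 342, 0]) cube([5810, 187, 2500]); translate([1531, 342, 0]) cube([912, 187, 2031]); }
translate([221, 3545, 0]) cube([5810, 187, 2500]);
translate([221, 529, 0]) cube([187, 3016, 2500]);
translate([5844, 529, 0]) cube([187, 3016, 2500]);


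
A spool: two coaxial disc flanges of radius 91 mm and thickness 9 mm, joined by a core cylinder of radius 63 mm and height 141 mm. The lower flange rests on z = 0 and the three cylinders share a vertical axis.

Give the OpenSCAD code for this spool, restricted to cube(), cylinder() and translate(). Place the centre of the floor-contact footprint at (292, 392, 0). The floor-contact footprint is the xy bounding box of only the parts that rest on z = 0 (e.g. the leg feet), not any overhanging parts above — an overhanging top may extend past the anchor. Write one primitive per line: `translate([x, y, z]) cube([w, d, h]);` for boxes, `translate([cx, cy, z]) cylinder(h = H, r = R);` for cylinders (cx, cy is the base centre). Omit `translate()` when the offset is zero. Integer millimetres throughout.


translate([292, 392, 0]) cylinder(h = 9, r = 91);
translate([292, 392, 9]) cylinder(h = 141, r = 63);
translate([292, 392, 150]) cylinder(h = 9, r = 91);


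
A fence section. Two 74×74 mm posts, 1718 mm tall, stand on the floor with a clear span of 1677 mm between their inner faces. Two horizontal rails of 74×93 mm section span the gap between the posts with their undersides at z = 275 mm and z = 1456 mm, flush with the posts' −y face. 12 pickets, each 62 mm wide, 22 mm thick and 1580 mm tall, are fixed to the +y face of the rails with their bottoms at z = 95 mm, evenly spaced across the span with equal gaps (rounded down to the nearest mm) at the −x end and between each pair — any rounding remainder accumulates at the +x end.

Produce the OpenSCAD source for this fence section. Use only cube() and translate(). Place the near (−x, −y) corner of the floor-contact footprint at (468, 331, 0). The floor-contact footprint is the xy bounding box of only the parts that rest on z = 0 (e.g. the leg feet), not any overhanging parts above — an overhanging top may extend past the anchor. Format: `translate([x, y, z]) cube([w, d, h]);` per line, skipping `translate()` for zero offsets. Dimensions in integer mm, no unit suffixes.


translate([468, 331, 0]) cube([74, 74, 1718]);
translate([2219, 331, 0]) cube([74, 74, 1718]);
translate([542, 331, 275]) cube([1677, 74, 93]);
translate([542, 331, 1456]) cube([1677, 74, 93]);
translate([613, 405, 95]) cube([62, 22, 1580]);
translate([746, 405, 95]) cube([62, 22, 1580]);
translate([879, 405, 95]) cube([62, 22, 1580]);
translate([1012, 405, 95]) cube([62, 22, 1580]);
translate([1145, 405, 95]) cube([62, 22, 1580]);
translate([1278, 405, 95]) cube([62, 22, 1580]);
translate([1411, 405, 95]) cube([62, 22, 1580]);
translate([1544, 405, 95]) cube([62, 22, 1580]);
translate([1677, 405, 95]) cube([62, 22, 1580]);
translate([1810, 405, 95]) cube([62, 22, 1580]);
translate([1943, 405, 95]) cube([62, 22, 1580]);
translate([2076, 405, 95]) cube([62, 22, 1580]);


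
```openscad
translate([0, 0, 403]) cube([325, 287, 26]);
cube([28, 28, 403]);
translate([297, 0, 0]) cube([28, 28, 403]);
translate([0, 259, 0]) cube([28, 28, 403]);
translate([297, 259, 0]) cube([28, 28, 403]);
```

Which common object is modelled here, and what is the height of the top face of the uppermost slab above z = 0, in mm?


A stool. The seat height is 429 mm.

A 325×287×26 slab at z = 403 on four corner posts — a stool. The seat top is 403 + 26 = 429 mm.


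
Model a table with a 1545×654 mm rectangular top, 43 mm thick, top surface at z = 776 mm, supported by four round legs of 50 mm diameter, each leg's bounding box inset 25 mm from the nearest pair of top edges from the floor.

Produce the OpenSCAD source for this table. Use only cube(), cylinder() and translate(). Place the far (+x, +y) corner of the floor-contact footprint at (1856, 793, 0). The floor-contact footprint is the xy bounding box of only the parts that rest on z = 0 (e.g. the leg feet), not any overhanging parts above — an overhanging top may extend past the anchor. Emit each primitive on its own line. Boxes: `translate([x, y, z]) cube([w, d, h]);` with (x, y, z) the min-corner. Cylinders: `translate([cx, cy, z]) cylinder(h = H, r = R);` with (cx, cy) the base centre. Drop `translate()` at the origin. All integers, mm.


// leg_h = 776 - 43 = 733
translate([336, 164, 733]) cube([1545, 654, 43]);
translate([386, 214, 0]) cylinder(h = 733, r = 25);
translate([1831, 214, 0]) cylinder(h = 733, r = 25);
translate([386, 768, 0]) cylinder(h = 733, r = 25);
translate([1831, 768, 0]) cylinder(h = 733, r = 25);


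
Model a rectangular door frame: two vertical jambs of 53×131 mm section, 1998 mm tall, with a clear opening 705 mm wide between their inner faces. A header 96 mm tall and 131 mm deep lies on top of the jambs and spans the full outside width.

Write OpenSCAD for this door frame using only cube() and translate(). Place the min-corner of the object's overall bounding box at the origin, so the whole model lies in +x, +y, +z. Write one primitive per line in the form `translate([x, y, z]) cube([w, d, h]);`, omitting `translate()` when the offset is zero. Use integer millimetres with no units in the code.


cube([53, 131, 1998]);
translate([758, 0, 0]) cube([53, 131, 1998]);
translate([0, 0, 1998]) cube([811, 131, 96]);


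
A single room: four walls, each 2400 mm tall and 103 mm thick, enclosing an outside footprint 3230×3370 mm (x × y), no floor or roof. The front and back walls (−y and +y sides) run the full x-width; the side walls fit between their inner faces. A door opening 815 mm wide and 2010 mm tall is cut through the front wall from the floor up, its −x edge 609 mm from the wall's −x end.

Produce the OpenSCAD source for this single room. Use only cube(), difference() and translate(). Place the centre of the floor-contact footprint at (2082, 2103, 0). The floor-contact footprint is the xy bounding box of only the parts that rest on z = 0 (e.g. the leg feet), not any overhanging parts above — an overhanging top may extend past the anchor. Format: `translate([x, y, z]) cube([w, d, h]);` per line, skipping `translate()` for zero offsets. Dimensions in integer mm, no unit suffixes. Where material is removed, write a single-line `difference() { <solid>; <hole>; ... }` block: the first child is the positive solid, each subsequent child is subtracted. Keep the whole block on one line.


difference() { translate([467, 418, 0]) cube([3230, 103, 2400]); translate([1076, 418, 0]) cube([815, 103, 2010]); }
translate([467, 3685, 0]) cube([3230, 103, 2400]);
translate([467, 521, 0]) cube([103, 3164, 2400]);
translate([3594, 521, 0]) cube([103, 3164, 2400]);


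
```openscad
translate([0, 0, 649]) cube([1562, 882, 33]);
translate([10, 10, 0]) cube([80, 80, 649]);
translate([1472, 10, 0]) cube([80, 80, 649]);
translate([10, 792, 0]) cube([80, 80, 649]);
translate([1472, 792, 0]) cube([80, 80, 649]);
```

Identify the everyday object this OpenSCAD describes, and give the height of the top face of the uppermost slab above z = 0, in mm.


A table. The table height is 682 mm.

A 1562×882×33 slab sits at z = 649 on four 80 mm square posts — a table. The top surface is at 649 + 33 = 682 mm.


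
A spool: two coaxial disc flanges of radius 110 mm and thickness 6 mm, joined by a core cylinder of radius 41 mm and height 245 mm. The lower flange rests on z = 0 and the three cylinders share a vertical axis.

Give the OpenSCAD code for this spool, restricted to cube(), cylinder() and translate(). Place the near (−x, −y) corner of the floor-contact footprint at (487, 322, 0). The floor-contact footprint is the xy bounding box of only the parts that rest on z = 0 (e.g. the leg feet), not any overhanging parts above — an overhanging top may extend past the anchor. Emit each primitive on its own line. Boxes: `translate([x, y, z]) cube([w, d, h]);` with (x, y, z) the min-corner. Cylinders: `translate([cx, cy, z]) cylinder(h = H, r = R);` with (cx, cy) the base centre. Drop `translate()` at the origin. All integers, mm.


translate([597, 432, 0]) cylinder(h = 6, r = 110);
translate([597, 432, 6]) cylinder(h = 245, r = 41);
translate([597, 432, 251]) cylinder(h = 6, r = 110);


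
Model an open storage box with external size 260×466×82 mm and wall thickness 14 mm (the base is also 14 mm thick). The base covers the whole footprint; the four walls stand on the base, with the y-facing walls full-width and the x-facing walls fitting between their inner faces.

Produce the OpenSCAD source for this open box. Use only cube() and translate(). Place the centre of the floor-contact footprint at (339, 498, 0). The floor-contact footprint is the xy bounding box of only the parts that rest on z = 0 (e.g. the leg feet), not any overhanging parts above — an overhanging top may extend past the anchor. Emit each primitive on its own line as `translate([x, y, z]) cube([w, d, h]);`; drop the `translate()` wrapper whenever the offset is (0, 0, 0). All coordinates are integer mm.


translate([209, 265, 0]) cube([260, 466, 14]);
translate([209, 265, 14]) cube([260, 14, 68]);
translate([209, 717, 14]) cube([260, 14, 68]);
translate([209, 279, 14]) cube([14, 438, 68]);
translate([455, 279, 14]) cube([14, 438, 68]);


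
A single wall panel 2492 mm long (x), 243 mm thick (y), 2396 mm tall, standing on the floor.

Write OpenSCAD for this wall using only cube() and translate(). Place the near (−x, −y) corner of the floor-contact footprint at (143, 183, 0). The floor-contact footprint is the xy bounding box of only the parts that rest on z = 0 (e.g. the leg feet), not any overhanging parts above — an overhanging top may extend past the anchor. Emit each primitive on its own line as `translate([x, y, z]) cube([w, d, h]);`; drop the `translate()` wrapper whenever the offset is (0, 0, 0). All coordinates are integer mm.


translate([143, 183, 0]) cube([2492, 243, 2396]);
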